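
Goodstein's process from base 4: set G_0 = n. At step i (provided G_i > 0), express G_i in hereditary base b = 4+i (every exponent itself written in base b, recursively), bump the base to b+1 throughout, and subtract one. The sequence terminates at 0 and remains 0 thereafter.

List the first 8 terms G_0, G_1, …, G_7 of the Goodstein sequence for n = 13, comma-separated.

13, 15, 17, 18, 19, 20, 21, 22

i=0: 13 = 3·4 + 1 (b=4); 4→5: 3·5 + 1 = 16; 16−1 = 15
i=1: 15 = 3·5 (b=5); 5→6: 3·6 = 18; 18−1 = 17
i=2: 17 = 2·6 + 5 (b=6); 6→7: 2·7 + 5 = 19; 19−1 = 18
i=3: 18 = 2·7 + 4 (b=7); 7→8: 2·8 + 4 = 20; 20−1 = 19
i=4: 19 = 2·8 + 3 (b=8); 8→9: 2·9 + 3 = 21; 21−1 = 20
i=5: 20 = 2·9 + 2 (b=9); 9→10: 2·10 + 2 = 22; 22−1 = 21
i=6: 21 = 2·10 + 1 (b=10); 10→11: 2·11 + 1 = 23; 23−1 = 22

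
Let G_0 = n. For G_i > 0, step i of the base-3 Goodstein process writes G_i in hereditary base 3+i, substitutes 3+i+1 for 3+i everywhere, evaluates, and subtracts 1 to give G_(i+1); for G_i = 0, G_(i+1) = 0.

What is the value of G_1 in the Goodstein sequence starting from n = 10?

16

base 3: 10 = 3^2 + 1; at 4: 4^2 + 1 = 17; next = 16
base 4: 16 = 4^2; at 5: 5^2 = 25; next = 24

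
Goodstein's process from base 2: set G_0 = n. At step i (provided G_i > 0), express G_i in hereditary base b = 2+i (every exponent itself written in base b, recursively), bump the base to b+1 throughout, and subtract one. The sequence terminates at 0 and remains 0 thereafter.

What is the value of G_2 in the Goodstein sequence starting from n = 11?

(0) 11|_2 = 2^(2 + 1) + 2 + 1 ↦ 3^(3 + 1) + 3 + 1|_3 = 85 ⇒ 84
(1) 84|_3 = 3^(3 + 1) + 3 ↦ 4^(4 + 1) + 4|_4 = 1028 ⇒ 1027
(2) 1027|_4 = 4^(4 + 1) + 3 ↦ 5^(5 + 1) + 3|_5 = 15628 ⇒ 15627

1027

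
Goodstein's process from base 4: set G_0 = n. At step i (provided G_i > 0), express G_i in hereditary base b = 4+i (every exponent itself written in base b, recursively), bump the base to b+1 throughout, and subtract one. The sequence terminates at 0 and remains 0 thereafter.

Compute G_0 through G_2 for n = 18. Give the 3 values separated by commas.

18, 26, 36

G_0 = 18. HB_4(18) = 4^2 + 2. Bump = 27. G_1 = 26.
G_1 = 26. HB_5(26) = 5^2 + 1. Bump = 37. G_2 = 36.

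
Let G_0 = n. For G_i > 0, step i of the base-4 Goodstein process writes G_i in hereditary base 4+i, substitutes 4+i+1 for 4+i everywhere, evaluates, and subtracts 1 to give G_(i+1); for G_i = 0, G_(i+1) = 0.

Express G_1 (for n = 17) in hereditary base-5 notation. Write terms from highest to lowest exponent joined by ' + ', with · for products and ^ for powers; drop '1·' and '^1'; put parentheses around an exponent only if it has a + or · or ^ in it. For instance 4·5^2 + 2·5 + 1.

5^2

step 0: 17 = 4^2 + 1; sub 5 for 4: 5^2 + 1; = 26; G_1 = 26−1 = 25
step 1: 25 = 5^2; sub 6 for 5: 6^2; = 36; G_2 = 36−1 = 35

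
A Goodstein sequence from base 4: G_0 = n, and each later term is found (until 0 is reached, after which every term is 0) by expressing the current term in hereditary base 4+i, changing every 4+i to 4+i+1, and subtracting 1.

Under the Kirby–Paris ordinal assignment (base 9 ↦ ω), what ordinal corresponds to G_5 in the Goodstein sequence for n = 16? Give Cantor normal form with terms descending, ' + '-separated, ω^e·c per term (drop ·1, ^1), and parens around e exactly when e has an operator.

ω·4

step 0: 16 = 4^2; sub 5 for 4: 5^2; = 25; G_1 = 25−1 = 24
step 1: 24 = 4·5 + 4; sub 6 for 5: 4·6 + 4; = 28; G_2 = 28−1 = 27
step 2: 27 = 4·6 + 3; sub 7 for 6: 4·7 + 3; = 31; G_3 = 31−1 = 30
step 3: 30 = 4·7 + 2; sub 8 for 7: 4·8 + 2; = 34; G_4 = 34−1 = 33
step 4: 33 = 4·8 + 1; sub 9 for 8: 4·9 + 1; = 37; G_5 = 37−1 = 36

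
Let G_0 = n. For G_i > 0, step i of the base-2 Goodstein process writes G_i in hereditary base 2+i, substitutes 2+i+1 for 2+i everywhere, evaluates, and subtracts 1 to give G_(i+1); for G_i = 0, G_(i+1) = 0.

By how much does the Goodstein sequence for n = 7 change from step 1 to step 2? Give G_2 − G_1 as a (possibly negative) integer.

229

step 0: 7 = 2^2 + 2 + 1; sub 3 for 2: 3^3 + 3 + 1; = 31; G_1 = 31−1 = 30
step 1: 30 = 3^3 + 3; sub 4 for 3: 4^4 + 4; = 260; G_2 = 260−1 = 259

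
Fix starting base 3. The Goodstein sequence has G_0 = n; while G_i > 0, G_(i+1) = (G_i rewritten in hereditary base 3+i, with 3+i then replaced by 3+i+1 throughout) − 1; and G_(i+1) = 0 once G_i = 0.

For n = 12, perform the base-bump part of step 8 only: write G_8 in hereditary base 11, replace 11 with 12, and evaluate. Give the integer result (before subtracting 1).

(0) 12|_3 = 3^2 + 3 ↦ 4^2 + 4|_4 = 20 ⇒ 19
(1) 19|_4 = 4^2 + 3 ↦ 5^2 + 3|_5 = 28 ⇒ 27
(2) 27|_5 = 5^2 + 2 ↦ 6^2 + 2|_6 = 38 ⇒ 37
(3) 37|_6 = 6^2 + 1 ↦ 7^2 + 1|_7 = 50 ⇒ 49
(4) 49|_7 = 7^2 ↦ 8^2|_8 = 64 ⇒ 63
(5) 63|_8 = 7·8 + 7 ↦ 7·9 + 7|_9 = 70 ⇒ 69
(6) 69|_9 = 7·9 + 6 ↦ 7·10 + 6|_10 = 76 ⇒ 75
(7) 75|_10 = 7·10 + 5 ↦ 7·11 + 5|_11 = 82 ⇒ 81

88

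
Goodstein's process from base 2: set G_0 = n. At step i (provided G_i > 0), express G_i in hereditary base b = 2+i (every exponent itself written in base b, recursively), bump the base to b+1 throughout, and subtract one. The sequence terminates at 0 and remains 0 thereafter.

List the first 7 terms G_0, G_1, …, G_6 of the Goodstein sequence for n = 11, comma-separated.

G_0 = 11. HB_2(11) = 2^(2 + 1) + 2 + 1. Bump = 85. G_1 = 84.
G_1 = 84. HB_3(84) = 3^(3 + 1) + 3. Bump = 1028. G_2 = 1027.
G_2 = 1027. HB_4(1027) = 4^(4 + 1) + 3. Bump = 15628. G_3 = 15627.
G_3 = 15627. HB_5(15627) = 5^(5 + 1) + 2. Bump = 279938. G_4 = 279937.
G_4 = 279937. HB_6(279937) = 6^(6 + 1) + 1. Bump = 5764802. G_5 = 5764801.
G_5 = 5764801. HB_7(5764801) = 7^(7 + 1). Bump = 134217728. G_6 = 134217727.

11, 84, 1027, 15627, 279937, 5764801, 134217727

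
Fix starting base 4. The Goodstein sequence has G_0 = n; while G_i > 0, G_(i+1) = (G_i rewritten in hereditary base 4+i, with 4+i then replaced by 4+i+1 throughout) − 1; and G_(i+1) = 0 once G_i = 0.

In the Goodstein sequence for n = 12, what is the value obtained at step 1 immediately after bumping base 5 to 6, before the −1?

16

12 —HB4→ 3·4 —bump→ 3·5 = 15 —(−1)→ 14
14 —HB5→ 2·5 + 4 —bump→ 2·6 + 4 = 16 —(−1)→ 15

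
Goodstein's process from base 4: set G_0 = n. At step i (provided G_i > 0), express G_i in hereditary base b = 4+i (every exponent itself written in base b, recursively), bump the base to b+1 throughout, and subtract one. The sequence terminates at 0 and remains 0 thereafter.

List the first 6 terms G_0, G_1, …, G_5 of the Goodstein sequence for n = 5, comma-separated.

5, 5, 5, 4, 3, 2

G_0 = 5. HB_4(5) = 4 + 1. Bump = 6. G_1 = 5.
G_1 = 5. HB_5(5) = 5. Bump = 6. G_2 = 5.
G_2 = 5. HB_6(5) = 5. Bump = 5. G_3 = 4.
G_3 = 4. HB_7(4) = 4. Bump = 4. G_4 = 3.
G_4 = 3. HB_8(3) = 3. Bump = 3. G_5 = 2.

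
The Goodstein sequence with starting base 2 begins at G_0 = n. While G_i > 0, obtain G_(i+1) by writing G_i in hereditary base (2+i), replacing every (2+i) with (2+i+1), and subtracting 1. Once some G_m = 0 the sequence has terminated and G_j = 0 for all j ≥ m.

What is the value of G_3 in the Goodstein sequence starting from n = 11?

(0) 11|_2 = 2^(2 + 1) + 2 + 1 ↦ 3^(3 + 1) + 3 + 1|_3 = 85 ⇒ 84
(1) 84|_3 = 3^(3 + 1) + 3 ↦ 4^(4 + 1) + 4|_4 = 1028 ⇒ 1027
(2) 1027|_4 = 4^(4 + 1) + 3 ↦ 5^(5 + 1) + 3|_5 = 15628 ⇒ 15627
(3) 15627|_5 = 5^(5 + 1) + 2 ↦ 6^(6 + 1) + 2|_6 = 279938 ⇒ 279937

15627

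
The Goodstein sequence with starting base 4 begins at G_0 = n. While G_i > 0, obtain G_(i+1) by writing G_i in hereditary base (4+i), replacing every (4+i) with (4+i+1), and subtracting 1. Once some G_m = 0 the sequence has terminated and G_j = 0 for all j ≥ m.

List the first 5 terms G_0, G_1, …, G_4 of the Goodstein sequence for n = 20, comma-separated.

20, 29, 39, 51, 65

20 —HB4→ 4^2 + 4 —bump→ 5^2 + 5 = 30 —(−1)→ 29
29 —HB5→ 5^2 + 4 —bump→ 6^2 + 4 = 40 —(−1)→ 39
39 —HB6→ 6^2 + 3 —bump→ 7^2 + 3 = 52 —(−1)→ 51
51 —HB7→ 7^2 + 2 —bump→ 8^2 + 2 = 66 —(−1)→ 65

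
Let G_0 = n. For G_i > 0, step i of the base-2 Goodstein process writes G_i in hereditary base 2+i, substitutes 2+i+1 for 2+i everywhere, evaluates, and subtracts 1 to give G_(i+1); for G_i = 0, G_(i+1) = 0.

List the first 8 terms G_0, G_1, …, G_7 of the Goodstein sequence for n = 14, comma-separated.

14, 110, 1281, 18750, 326591, 5862840, 134404971, 3487116548

G_0 = 14. HB_2(14) = 2^(2 + 1) + 2^2 + 2. Bump = 111. G_1 = 110.
G_1 = 110. HB_3(110) = 3^(3 + 1) + 3^3 + 2. Bump = 1282. G_2 = 1281.
G_2 = 1281. HB_4(1281) = 4^(4 + 1) + 4^4 + 1. Bump = 18751. G_3 = 18750.
G_3 = 18750. HB_5(18750) = 5^(5 + 1) + 5^5. Bump = 326592. G_4 = 326591.
G_4 = 326591. HB_6(326591) = 6^(6 + 1) + 5·6^5 + 5·6^4 + 5·6^3 + 5·6^2 + 5·6 + 5. Bump = 5862841. G_5 = 5862840.
G_5 = 5862840. HB_7(5862840) = 7^(7 + 1) + 5·7^5 + 5·7^4 + 5·7^3 + 5·7^2 + 5·7 + 4. Bump = 134404972. G_6 = 134404971.
G_6 = 134404971. HB_8(134404971) = 8^(8 + 1) + 5·8^5 + 5·8^4 + 5·8^3 + 5·8^2 + 5·8 + 3. Bump = 3487116549. G_7 = 3487116548.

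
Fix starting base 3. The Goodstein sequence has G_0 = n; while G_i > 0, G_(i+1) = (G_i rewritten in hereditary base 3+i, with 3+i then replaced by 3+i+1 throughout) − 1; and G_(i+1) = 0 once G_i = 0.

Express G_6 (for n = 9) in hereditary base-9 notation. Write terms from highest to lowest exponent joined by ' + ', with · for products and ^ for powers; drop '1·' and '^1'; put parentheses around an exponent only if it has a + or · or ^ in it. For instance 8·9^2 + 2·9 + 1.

2·9 + 6

base 3: 9 = 3^2; at 4: 4^2 = 16; next = 15
base 4: 15 = 3·4 + 3; at 5: 3·5 + 3 = 18; next = 17
base 5: 17 = 3·5 + 2; at 6: 3·6 + 2 = 20; next = 19
base 6: 19 = 3·6 + 1; at 7: 3·7 + 1 = 22; next = 21
base 7: 21 = 3·7; at 8: 3·8 = 24; next = 23
base 8: 23 = 2·8 + 7; at 9: 2·9 + 7 = 25; next = 24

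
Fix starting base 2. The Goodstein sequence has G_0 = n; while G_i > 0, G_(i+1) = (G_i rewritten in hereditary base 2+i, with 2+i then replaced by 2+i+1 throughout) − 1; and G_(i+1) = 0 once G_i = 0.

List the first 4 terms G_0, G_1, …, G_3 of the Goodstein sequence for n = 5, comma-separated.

5, 27, 255, 467

G_0 = 5. HB_2(5) = 2^2 + 1. Bump = 28. G_1 = 27.
G_1 = 27. HB_3(27) = 3^3. Bump = 256. G_2 = 255.
G_2 = 255. HB_4(255) = 3·4^3 + 3·4^2 + 3·4 + 3. Bump = 468. G_3 = 467.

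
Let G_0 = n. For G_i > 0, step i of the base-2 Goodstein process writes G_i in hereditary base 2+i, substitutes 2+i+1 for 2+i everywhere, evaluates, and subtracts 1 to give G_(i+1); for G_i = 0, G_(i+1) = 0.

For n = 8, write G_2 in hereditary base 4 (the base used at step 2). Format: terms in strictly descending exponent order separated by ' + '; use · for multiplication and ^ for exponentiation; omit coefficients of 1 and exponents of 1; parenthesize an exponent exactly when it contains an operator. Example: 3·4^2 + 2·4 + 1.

i=0: 8 = 2^(2 + 1) (b=2); 2→3: 3^(3 + 1) = 81; 81−1 = 80
i=1: 80 = 2·3^3 + 2·3^2 + 2·3 + 2 (b=3); 3→4: 2·4^4 + 2·4^2 + 2·4 + 2 = 554; 554−1 = 553
i=2: 553 = 2·4^4 + 2·4^2 + 2·4 + 1 (b=4); 4→5: 2·5^5 + 2·5^2 + 2·5 + 1 = 6311; 6311−1 = 6310

2·4^4 + 2·4^2 + 2·4 + 1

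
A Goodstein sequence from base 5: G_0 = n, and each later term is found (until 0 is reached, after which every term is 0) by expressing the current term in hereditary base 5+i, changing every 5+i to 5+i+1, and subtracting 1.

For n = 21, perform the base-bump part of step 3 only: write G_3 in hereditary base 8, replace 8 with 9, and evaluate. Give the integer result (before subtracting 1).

32

G_0=21  [base 5] 4·5 + 1  →[5↦6]→  4·6 + 1 = 25  −1 ⇒ G_1=24
G_1=24  [base 6] 4·6  →[6↦7]→  4·7 = 28  −1 ⇒ G_2=27
G_2=27  [base 7] 3·7 + 6  →[7↦8]→  3·8 + 6 = 30  −1 ⇒ G_3=29
G_3=29  [base 8] 3·8 + 5  →[8↦9]→  3·9 + 5 = 32  −1 ⇒ G_4=31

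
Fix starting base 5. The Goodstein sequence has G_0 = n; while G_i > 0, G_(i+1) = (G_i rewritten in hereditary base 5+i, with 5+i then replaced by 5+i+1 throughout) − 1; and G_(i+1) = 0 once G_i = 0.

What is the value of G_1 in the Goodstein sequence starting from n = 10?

[0] 10 ≡ 2·5 (base 5). Lift 6: 12. −1: 11.
[1] 11 ≡ 6 + 5 (base 6). Lift 7: 12. −1: 11.

11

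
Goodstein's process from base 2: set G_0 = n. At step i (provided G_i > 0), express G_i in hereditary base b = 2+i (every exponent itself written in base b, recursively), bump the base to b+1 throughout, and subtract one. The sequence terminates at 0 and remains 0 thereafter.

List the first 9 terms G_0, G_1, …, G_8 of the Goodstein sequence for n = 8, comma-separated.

G_0=8  [base 2] 2^(2 + 1)  →[2↦3]→  3^(3 + 1) = 81  −1 ⇒ G_1=80
G_1=80  [base 3] 2·3^3 + 2·3^2 + 2·3 + 2  →[3↦4]→  2·4^4 + 2·4^2 + 2·4 + 2 = 554  −1 ⇒ G_2=553
G_2=553  [base 4] 2·4^4 + 2·4^2 + 2·4 + 1  →[4↦5]→  2·5^5 + 2·5^2 + 2·5 + 1 = 6311  −1 ⇒ G_3=6310
G_3=6310  [base 5] 2·5^5 + 2·5^2 + 2·5  →[5↦6]→  2·6^6 + 2·6^2 + 2·6 = 93396  −1 ⇒ G_4=93395
G_4=93395  [base 6] 2·6^6 + 2·6^2 + 6 + 5  →[6↦7]→  2·7^7 + 2·7^2 + 7 + 5 = 1647196  −1 ⇒ G_5=1647195
G_5=1647195  [base 7] 2·7^7 + 2·7^2 + 7 + 4  →[7↦8]→  2·8^8 + 2·8^2 + 8 + 4 = 33554572  −1 ⇒ G_6=33554571
G_6=33554571  [base 8] 2·8^8 + 2·8^2 + 8 + 3  →[8↦9]→  2·9^9 + 2·9^2 + 9 + 3 = 774841152  −1 ⇒ G_7=774841151
G_7=774841151  [base 9] 2·9^9 + 2·9^2 + 9 + 2  →[9↦10]→  2·10^10 + 2·10^2 + 10 + 2 = 20000000212  −1 ⇒ G_8=20000000211

8, 80, 553, 6310, 93395, 1647195, 33554571, 774841151, 20000000211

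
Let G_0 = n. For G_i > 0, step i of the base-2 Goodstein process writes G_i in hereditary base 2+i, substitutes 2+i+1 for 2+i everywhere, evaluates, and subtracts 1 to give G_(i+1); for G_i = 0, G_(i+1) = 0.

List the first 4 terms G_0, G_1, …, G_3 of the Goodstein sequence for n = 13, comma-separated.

i=0: 13 = 2^(2 + 1) + 2^2 + 1 (b=2); 2→3: 3^(3 + 1) + 3^3 + 1 = 109; 109−1 = 108
i=1: 108 = 3^(3 + 1) + 3^3 (b=3); 3→4: 4^(4 + 1) + 4^4 = 1280; 1280−1 = 1279
i=2: 1279 = 4^(4 + 1) + 3·4^3 + 3·4^2 + 3·4 + 3 (b=4); 4→5: 5^(5 + 1) + 3·5^3 + 3·5^2 + 3·5 + 3 = 16093; 16093−1 = 16092

13, 108, 1279, 16092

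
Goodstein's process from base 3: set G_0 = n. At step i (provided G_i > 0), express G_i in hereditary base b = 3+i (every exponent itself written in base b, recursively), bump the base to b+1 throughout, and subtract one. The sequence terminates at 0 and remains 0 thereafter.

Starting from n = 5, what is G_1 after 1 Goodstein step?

G_0=5  [base 3] 3 + 2  →[3↦4]→  4 + 2 = 6  −1 ⇒ G_1=5
G_1=5  [base 4] 4 + 1  →[4↦5]→  5 + 1 = 6  −1 ⇒ G_2=5

5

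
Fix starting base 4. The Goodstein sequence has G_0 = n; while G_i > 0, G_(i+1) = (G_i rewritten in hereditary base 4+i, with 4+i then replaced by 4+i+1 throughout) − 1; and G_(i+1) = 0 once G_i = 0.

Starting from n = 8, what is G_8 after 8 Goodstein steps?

7

(0) 8|_4 = 2·4 ↦ 2·5|_5 = 10 ⇒ 9
(1) 9|_5 = 5 + 4 ↦ 6 + 4|_6 = 10 ⇒ 9
(2) 9|_6 = 6 + 3 ↦ 7 + 3|_7 = 10 ⇒ 9
(3) 9|_7 = 7 + 2 ↦ 8 + 2|_8 = 10 ⇒ 9
(4) 9|_8 = 8 + 1 ↦ 9 + 1|_9 = 10 ⇒ 9
(5) 9|_9 = 9 ↦ 10|_10 = 10 ⇒ 9
(6) 9|_10 = 9 ↦ 9|_11 = 9 ⇒ 8
(7) 8|_11 = 8 ↦ 8|_12 = 8 ⇒ 7
(8) 7|_12 = 7 ↦ 7|_13 = 7 ⇒ 6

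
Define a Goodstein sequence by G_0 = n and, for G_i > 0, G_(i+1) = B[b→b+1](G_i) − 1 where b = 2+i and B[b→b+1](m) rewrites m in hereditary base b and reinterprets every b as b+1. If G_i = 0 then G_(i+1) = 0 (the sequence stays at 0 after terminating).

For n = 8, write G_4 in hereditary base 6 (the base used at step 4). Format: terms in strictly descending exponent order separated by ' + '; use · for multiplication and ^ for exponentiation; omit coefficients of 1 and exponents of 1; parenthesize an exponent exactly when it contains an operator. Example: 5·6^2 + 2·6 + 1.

[0] 8 ≡ 2^(2 + 1) (base 2). Lift 3: 81. −1: 80.
[1] 80 ≡ 2·3^3 + 2·3^2 + 2·3 + 2 (base 3). Lift 4: 554. −1: 553.
[2] 553 ≡ 2·4^4 + 2·4^2 + 2·4 + 1 (base 4). Lift 5: 6311. −1: 6310.
[3] 6310 ≡ 2·5^5 + 2·5^2 + 2·5 (base 5). Lift 6: 93396. −1: 93395.

2·6^6 + 2·6^2 + 6 + 5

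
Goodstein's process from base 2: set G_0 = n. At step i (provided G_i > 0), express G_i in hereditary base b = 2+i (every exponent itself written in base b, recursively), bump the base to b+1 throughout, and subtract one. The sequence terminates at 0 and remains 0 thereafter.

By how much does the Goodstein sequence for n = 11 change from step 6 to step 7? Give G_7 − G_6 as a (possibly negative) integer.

2615391575

step 0: 11 = 2^(2 + 1) + 2 + 1; sub 3 for 2: 3^(3 + 1) + 3 + 1; = 85; G_1 = 85−1 = 84
step 1: 84 = 3^(3 + 1) + 3; sub 4 for 3: 4^(4 + 1) + 4; = 1028; G_2 = 1028−1 = 1027
step 2: 1027 = 4^(4 + 1) + 3; sub 5 for 4: 5^(5 + 1) + 3; = 15628; G_3 = 15628−1 = 15627
step 3: 15627 = 5^(5 + 1) + 2; sub 6 for 5: 6^(6 + 1) + 2; = 279938; G_4 = 279938−1 = 279937
step 4: 279937 = 6^(6 + 1) + 1; sub 7 for 6: 7^(7 + 1) + 1; = 5764802; G_5 = 5764802−1 = 5764801
step 5: 5764801 = 7^(7 + 1); sub 8 for 7: 8^(8 + 1); = 134217728; G_6 = 134217728−1 = 134217727
step 6: 134217727 = 7·8^8 + 7·8^7 + 7·8^6 + 7·8^5 + 7·8^4 + 7·8^3 + 7·8^2 + 7·8 + 7; sub 9 for 8: 7·9^9 + 7·9^7 + 7·9^6 + 7·9^5 + 7·9^4 + 7·9^3 + 7·9^2 + 7·9 + 7; = 2749609303; G_7 = 2749609303−1 = 2749609302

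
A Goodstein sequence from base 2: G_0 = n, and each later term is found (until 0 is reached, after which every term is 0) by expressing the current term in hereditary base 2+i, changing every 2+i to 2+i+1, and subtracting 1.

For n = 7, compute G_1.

30

i=0: 7 = 2^2 + 2 + 1 (b=2); 2→3: 3^3 + 3 + 1 = 31; 31−1 = 30
i=1: 30 = 3^3 + 3 (b=3); 3→4: 4^4 + 4 = 260; 260−1 = 259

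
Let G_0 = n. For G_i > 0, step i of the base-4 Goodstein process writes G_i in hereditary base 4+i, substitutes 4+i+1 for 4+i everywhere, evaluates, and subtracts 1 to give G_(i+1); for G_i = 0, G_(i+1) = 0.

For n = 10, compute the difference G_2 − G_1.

(0) 10|_4 = 2·4 + 2 ↦ 2·5 + 2|_5 = 12 ⇒ 11
(1) 11|_5 = 2·5 + 1 ↦ 2·6 + 1|_6 = 13 ⇒ 12

1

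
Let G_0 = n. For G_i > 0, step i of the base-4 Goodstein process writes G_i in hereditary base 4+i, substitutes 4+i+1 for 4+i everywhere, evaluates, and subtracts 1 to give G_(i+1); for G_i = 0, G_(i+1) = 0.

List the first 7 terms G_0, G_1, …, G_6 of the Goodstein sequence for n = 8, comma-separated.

8 —HB4→ 2·4 —bump→ 2·5 = 10 —(−1)→ 9
9 —HB5→ 5 + 4 —bump→ 6 + 4 = 10 —(−1)→ 9
9 —HB6→ 6 + 3 —bump→ 7 + 3 = 10 —(−1)→ 9
9 —HB7→ 7 + 2 —bump→ 8 + 2 = 10 —(−1)→ 9
9 —HB8→ 8 + 1 —bump→ 9 + 1 = 10 —(−1)→ 9
9 —HB9→ 9 —bump→ 10 = 10 —(−1)→ 9

8, 9, 9, 9, 9, 9, 9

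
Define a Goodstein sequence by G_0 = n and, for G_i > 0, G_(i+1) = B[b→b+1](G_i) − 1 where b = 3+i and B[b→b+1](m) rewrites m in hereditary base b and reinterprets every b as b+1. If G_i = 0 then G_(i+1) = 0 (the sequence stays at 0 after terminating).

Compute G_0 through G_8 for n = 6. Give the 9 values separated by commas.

G_0 = 6. HB_3(6) = 2·3. Bump = 8. G_1 = 7.
G_1 = 7. HB_4(7) = 4 + 3. Bump = 8. G_2 = 7.
G_2 = 7. HB_5(7) = 5 + 2. Bump = 8. G_3 = 7.
G_3 = 7. HB_6(7) = 6 + 1. Bump = 8. G_4 = 7.
G_4 = 7. HB_7(7) = 7. Bump = 8. G_5 = 7.
G_5 = 7. HB_8(7) = 7. Bump = 7. G_6 = 6.
G_6 = 6. HB_9(6) = 6. Bump = 6. G_7 = 5.
G_7 = 5. HB_10(5) = 5. Bump = 5. G_8 = 4.

6, 7, 7, 7, 7, 7, 6, 5, 4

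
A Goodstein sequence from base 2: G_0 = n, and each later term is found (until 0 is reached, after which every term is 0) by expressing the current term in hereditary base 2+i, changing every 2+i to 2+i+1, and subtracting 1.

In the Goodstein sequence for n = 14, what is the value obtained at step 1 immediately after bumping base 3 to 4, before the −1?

(0) 14|_2 = 2^(2 + 1) + 2^2 + 2 ↦ 3^(3 + 1) + 3^3 + 3|_3 = 111 ⇒ 110
(1) 110|_3 = 3^(3 + 1) + 3^3 + 2 ↦ 4^(4 + 1) + 4^4 + 2|_4 = 1282 ⇒ 1281

1282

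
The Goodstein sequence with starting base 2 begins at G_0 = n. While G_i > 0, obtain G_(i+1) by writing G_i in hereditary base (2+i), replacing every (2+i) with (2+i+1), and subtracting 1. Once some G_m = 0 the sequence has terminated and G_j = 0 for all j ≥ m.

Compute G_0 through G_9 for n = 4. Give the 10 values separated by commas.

4, 26, 41, 60, 83, 109, 139, 173, 211, 253

G_0=4  [base 2] 2^2  →[2↦3]→  3^3 = 27  −1 ⇒ G_1=26
G_1=26  [base 3] 2·3^2 + 2·3 + 2  →[3↦4]→  2·4^2 + 2·4 + 2 = 42  −1 ⇒ G_2=41
G_2=41  [base 4] 2·4^2 + 2·4 + 1  →[4↦5]→  2·5^2 + 2·5 + 1 = 61  −1 ⇒ G_3=60
G_3=60  [base 5] 2·5^2 + 2·5  →[5↦6]→  2·6^2 + 2·6 = 84  −1 ⇒ G_4=83
G_4=83  [base 6] 2·6^2 + 6 + 5  →[6↦7]→  2·7^2 + 7 + 5 = 110  −1 ⇒ G_5=109
G_5=109  [base 7] 2·7^2 + 7 + 4  →[7↦8]→  2·8^2 + 8 + 4 = 140  −1 ⇒ G_6=139
G_6=139  [base 8] 2·8^2 + 8 + 3  →[8↦9]→  2·9^2 + 9 + 3 = 174  −1 ⇒ G_7=173
G_7=173  [base 9] 2·9^2 + 9 + 2  →[9↦10]→  2·10^2 + 10 + 2 = 212  −1 ⇒ G_8=211
G_8=211  [base 10] 2·10^2 + 10 + 1  →[10↦11]→  2·11^2 + 11 + 1 = 254  −1 ⇒ G_9=253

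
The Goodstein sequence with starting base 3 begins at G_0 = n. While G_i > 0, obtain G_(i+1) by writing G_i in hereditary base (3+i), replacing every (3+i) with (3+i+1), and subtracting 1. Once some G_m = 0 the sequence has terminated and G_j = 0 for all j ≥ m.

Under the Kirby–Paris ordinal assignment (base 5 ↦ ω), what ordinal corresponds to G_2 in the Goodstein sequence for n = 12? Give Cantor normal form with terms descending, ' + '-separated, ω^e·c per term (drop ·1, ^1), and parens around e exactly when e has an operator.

ω^2 + 2

(0) 12|_3 = 3^2 + 3 ↦ 4^2 + 4|_4 = 20 ⇒ 19
(1) 19|_4 = 4^2 + 3 ↦ 5^2 + 3|_5 = 28 ⇒ 27
(2) 27|_5 = 5^2 + 2 ↦ 6^2 + 2|_6 = 38 ⇒ 37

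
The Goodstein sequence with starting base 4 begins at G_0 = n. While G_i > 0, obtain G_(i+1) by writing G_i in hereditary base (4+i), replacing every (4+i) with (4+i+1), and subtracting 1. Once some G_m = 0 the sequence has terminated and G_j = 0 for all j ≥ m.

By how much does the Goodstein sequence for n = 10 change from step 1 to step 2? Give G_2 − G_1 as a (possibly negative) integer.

1

base 4: 10 = 2·4 + 2; at 5: 2·5 + 2 = 12; next = 11
base 5: 11 = 2·5 + 1; at 6: 2·6 + 1 = 13; next = 12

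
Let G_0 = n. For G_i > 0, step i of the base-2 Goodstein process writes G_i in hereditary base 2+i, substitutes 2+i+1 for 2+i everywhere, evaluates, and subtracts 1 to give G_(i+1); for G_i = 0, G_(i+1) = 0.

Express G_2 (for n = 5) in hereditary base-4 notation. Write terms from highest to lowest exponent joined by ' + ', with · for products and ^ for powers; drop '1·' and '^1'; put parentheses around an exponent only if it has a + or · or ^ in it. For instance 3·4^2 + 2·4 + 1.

3·4^3 + 3·4^2 + 3·4 + 3

(0) 5|_2 = 2^2 + 1 ↦ 3^3 + 1|_3 = 28 ⇒ 27
(1) 27|_3 = 3^3 ↦ 4^4|_4 = 256 ⇒ 255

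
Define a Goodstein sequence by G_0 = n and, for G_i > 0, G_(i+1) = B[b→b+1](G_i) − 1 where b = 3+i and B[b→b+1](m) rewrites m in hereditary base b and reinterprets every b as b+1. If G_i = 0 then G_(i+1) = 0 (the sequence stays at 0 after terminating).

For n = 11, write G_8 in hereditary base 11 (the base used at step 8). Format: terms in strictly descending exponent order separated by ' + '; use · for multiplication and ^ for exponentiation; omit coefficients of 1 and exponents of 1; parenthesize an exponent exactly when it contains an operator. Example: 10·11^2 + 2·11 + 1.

[0] 11 ≡ 3^2 + 2 (base 3). Lift 4: 18. −1: 17.
[1] 17 ≡ 4^2 + 1 (base 4). Lift 5: 26. −1: 25.
[2] 25 ≡ 5^2 (base 5). Lift 6: 36. −1: 35.
[3] 35 ≡ 5·6 + 5 (base 6). Lift 7: 40. −1: 39.
[4] 39 ≡ 5·7 + 4 (base 7). Lift 8: 44. −1: 43.
[5] 43 ≡ 5·8 + 3 (base 8). Lift 9: 48. −1: 47.
[6] 47 ≡ 5·9 + 2 (base 9). Lift 10: 52. −1: 51.
[7] 51 ≡ 5·10 + 1 (base 10). Lift 11: 56. −1: 55.
[8] 55 ≡ 5·11 (base 11). Lift 12: 60. −1: 59.

5·11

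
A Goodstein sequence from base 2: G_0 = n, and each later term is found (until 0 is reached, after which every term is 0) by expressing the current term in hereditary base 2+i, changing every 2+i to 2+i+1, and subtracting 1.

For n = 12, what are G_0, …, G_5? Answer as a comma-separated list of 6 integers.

12, 107, 1065, 15685, 280019, 5764910

G_0=12  [base 2] 2^(2 + 1) + 2^2  →[2↦3]→  3^(3 + 1) + 3^3 = 108  −1 ⇒ G_1=107
G_1=107  [base 3] 3^(3 + 1) + 2·3^2 + 2·3 + 2  →[3↦4]→  4^(4 + 1) + 2·4^2 + 2·4 + 2 = 1066  −1 ⇒ G_2=1065
G_2=1065  [base 4] 4^(4 + 1) + 2·4^2 + 2·4 + 1  →[4↦5]→  5^(5 + 1) + 2·5^2 + 2·5 + 1 = 15686  −1 ⇒ G_3=15685
G_3=15685  [base 5] 5^(5 + 1) + 2·5^2 + 2·5  →[5↦6]→  6^(6 + 1) + 2·6^2 + 2·6 = 280020  −1 ⇒ G_4=280019
G_4=280019  [base 6] 6^(6 + 1) + 2·6^2 + 6 + 5  →[6↦7]→  7^(7 + 1) + 2·7^2 + 7 + 5 = 5764911  −1 ⇒ G_5=5764910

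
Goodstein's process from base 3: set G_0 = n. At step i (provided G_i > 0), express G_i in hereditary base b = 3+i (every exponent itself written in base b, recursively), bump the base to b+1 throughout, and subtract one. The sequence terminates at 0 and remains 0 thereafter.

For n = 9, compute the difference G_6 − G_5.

1

[0] 9 ≡ 3^2 (base 3). Lift 4: 16. −1: 15.
[1] 15 ≡ 3·4 + 3 (base 4). Lift 5: 18. −1: 17.
[2] 17 ≡ 3·5 + 2 (base 5). Lift 6: 20. −1: 19.
[3] 19 ≡ 3·6 + 1 (base 6). Lift 7: 22. −1: 21.
[4] 21 ≡ 3·7 (base 7). Lift 8: 24. −1: 23.
[5] 23 ≡ 2·8 + 7 (base 8). Lift 9: 25. −1: 24.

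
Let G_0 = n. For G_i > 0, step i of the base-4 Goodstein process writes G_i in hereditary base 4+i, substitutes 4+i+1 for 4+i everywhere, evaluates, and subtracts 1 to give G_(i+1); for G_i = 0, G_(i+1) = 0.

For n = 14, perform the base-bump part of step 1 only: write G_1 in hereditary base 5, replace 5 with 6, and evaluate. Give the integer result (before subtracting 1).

19

G_0 = 14. HB_4(14) = 3·4 + 2. Bump = 17. G_1 = 16.
G_1 = 16. HB_5(16) = 3·5 + 1. Bump = 19. G_2 = 18.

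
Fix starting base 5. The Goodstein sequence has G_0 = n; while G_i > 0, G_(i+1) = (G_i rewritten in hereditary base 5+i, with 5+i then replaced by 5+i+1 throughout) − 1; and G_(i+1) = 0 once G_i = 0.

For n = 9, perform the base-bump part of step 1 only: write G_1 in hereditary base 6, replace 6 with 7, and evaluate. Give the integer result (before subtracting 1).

10

9 —HB5→ 5 + 4 —bump→ 6 + 4 = 10 —(−1)→ 9
9 —HB6→ 6 + 3 —bump→ 7 + 3 = 10 —(−1)→ 9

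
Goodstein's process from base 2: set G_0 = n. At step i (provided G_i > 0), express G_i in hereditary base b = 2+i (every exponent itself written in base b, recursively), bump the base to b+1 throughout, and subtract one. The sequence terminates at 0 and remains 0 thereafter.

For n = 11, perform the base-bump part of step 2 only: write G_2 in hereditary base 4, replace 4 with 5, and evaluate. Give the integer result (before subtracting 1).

step 0: 11 = 2^(2 + 1) + 2 + 1; sub 3 for 2: 3^(3 + 1) + 3 + 1; = 85; G_1 = 85−1 = 84
step 1: 84 = 3^(3 + 1) + 3; sub 4 for 3: 4^(4 + 1) + 4; = 1028; G_2 = 1028−1 = 1027
step 2: 1027 = 4^(4 + 1) + 3; sub 5 for 4: 5^(5 + 1) + 3; = 15628; G_3 = 15628−1 = 15627

15628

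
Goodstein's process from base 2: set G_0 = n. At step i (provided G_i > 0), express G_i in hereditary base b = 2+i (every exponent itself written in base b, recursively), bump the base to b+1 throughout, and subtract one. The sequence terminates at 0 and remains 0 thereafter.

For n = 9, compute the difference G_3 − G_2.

9 —HB2→ 2^(2 + 1) + 1 —bump→ 3^(3 + 1) + 1 = 82 —(−1)→ 81
81 —HB3→ 3^(3 + 1) —bump→ 4^(4 + 1) = 1024 —(−1)→ 1023
1023 —HB4→ 3·4^4 + 3·4^3 + 3·4^2 + 3·4 + 3 —bump→ 3·5^5 + 3·5^3 + 3·5^2 + 3·5 + 3 = 9843 —(−1)→ 9842

8819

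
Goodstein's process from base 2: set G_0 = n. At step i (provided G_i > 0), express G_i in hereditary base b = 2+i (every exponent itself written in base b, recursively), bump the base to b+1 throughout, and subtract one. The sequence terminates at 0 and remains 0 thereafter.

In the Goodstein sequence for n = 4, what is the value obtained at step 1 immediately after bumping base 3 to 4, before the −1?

42

[0] 4 ≡ 2^2 (base 2). Lift 3: 27. −1: 26.
[1] 26 ≡ 2·3^2 + 2·3 + 2 (base 3). Lift 4: 42. −1: 41.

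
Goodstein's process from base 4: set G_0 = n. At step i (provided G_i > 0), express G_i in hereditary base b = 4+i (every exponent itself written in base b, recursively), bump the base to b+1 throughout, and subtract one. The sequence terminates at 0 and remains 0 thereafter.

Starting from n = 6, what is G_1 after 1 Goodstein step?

[0] 6 ≡ 4 + 2 (base 4). Lift 5: 7. −1: 6.
[1] 6 ≡ 5 + 1 (base 5). Lift 6: 7. −1: 6.

6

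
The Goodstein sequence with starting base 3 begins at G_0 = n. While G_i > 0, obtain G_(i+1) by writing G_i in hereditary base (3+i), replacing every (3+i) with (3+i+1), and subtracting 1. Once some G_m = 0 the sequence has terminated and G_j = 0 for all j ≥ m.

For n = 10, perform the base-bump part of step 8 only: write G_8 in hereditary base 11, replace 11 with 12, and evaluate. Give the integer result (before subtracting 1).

44

base 3: 10 = 3^2 + 1; at 4: 4^2 + 1 = 17; next = 16
base 4: 16 = 4^2; at 5: 5^2 = 25; next = 24
base 5: 24 = 4·5 + 4; at 6: 4·6 + 4 = 28; next = 27
base 6: 27 = 4·6 + 3; at 7: 4·7 + 3 = 31; next = 30
base 7: 30 = 4·7 + 2; at 8: 4·8 + 2 = 34; next = 33
base 8: 33 = 4·8 + 1; at 9: 4·9 + 1 = 37; next = 36
base 9: 36 = 4·9; at 10: 4·10 = 40; next = 39
base 10: 39 = 3·10 + 9; at 11: 3·11 + 9 = 42; next = 41
base 11: 41 = 3·11 + 8; at 12: 3·12 + 8 = 44; next = 43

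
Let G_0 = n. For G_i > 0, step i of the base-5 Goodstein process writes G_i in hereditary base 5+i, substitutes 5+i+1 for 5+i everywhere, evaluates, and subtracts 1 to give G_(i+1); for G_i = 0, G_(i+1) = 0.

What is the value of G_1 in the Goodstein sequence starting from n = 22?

step 0: 22 = 4·5 + 2; sub 6 for 5: 4·6 + 2; = 26; G_1 = 26−1 = 25
step 1: 25 = 4·6 + 1; sub 7 for 6: 4·7 + 1; = 29; G_2 = 29−1 = 28

25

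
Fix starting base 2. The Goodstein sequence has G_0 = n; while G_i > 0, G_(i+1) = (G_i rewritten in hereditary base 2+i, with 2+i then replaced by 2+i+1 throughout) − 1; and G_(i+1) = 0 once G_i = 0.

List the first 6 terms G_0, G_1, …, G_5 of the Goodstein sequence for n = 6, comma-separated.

6, 29, 257, 3125, 46655, 98039

[0] 6 ≡ 2^2 + 2 (base 2). Lift 3: 30. −1: 29.
[1] 29 ≡ 3^3 + 2 (base 3). Lift 4: 258. −1: 257.
[2] 257 ≡ 4^4 + 1 (base 4). Lift 5: 3126. −1: 3125.
[3] 3125 ≡ 5^5 (base 5). Lift 6: 46656. −1: 46655.
[4] 46655 ≡ 5·6^5 + 5·6^4 + 5·6^3 + 5·6^2 + 5·6 + 5 (base 6). Lift 7: 98040. −1: 98039.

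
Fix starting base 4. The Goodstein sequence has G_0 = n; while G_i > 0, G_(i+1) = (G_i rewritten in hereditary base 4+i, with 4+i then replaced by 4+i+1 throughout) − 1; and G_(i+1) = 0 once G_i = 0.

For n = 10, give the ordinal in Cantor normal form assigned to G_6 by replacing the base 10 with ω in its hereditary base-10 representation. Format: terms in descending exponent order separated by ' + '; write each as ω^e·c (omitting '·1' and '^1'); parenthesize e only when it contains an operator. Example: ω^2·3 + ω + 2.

ω + 3

[0] 10 ≡ 2·4 + 2 (base 4). Lift 5: 12. −1: 11.
[1] 11 ≡ 2·5 + 1 (base 5). Lift 6: 13. −1: 12.
[2] 12 ≡ 2·6 (base 6). Lift 7: 14. −1: 13.
[3] 13 ≡ 7 + 6 (base 7). Lift 8: 14. −1: 13.
[4] 13 ≡ 8 + 5 (base 8). Lift 9: 14. −1: 13.
[5] 13 ≡ 9 + 4 (base 9). Lift 10: 14. −1: 13.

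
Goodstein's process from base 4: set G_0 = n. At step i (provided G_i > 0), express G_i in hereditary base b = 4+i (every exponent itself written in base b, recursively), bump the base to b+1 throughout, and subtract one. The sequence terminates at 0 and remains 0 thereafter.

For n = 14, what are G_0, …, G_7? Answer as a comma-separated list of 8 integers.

i=0: 14 = 3·4 + 2 (b=4); 4→5: 3·5 + 2 = 17; 17−1 = 16
i=1: 16 = 3·5 + 1 (b=5); 5→6: 3·6 + 1 = 19; 19−1 = 18
i=2: 18 = 3·6 (b=6); 6→7: 3·7 = 21; 21−1 = 20
i=3: 20 = 2·7 + 6 (b=7); 7→8: 2·8 + 6 = 22; 22−1 = 21
i=4: 21 = 2·8 + 5 (b=8); 8→9: 2·9 + 5 = 23; 23−1 = 22
i=5: 22 = 2·9 + 4 (b=9); 9→10: 2·10 + 4 = 24; 24−1 = 23
i=6: 23 = 2·10 + 3 (b=10); 10→11: 2·11 + 3 = 25; 25−1 = 24

14, 16, 18, 20, 21, 22, 23, 24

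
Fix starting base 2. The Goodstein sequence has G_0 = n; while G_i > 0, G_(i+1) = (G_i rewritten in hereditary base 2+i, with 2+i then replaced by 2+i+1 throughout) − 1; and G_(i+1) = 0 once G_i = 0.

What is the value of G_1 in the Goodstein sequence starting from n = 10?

83

[0] 10 ≡ 2^(2 + 1) + 2 (base 2). Lift 3: 84. −1: 83.
[1] 83 ≡ 3^(3 + 1) + 2 (base 3). Lift 4: 1026. −1: 1025.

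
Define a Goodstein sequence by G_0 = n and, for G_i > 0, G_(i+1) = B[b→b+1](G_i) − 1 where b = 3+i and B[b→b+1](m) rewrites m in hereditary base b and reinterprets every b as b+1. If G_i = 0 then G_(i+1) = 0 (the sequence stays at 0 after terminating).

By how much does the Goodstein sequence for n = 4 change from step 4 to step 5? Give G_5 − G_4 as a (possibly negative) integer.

-1

i=0: 4 = 3 + 1 (b=3); 3→4: 4 + 1 = 5; 5−1 = 4
i=1: 4 = 4 (b=4); 4→5: 5 = 5; 5−1 = 4
i=2: 4 = 4 (b=5); 5→6: 4 = 4; 4−1 = 3
i=3: 3 = 3 (b=6); 6→7: 3 = 3; 3−1 = 2
i=4: 2 = 2 (b=7); 7→8: 2 = 2; 2−1 = 1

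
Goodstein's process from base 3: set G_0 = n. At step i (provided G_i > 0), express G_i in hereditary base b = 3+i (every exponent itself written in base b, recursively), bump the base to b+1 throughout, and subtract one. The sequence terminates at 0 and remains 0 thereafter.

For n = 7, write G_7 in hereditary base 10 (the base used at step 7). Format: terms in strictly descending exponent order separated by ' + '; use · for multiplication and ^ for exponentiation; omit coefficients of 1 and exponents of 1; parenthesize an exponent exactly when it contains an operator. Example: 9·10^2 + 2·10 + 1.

9

[0] 7 ≡ 2·3 + 1 (base 3). Lift 4: 9. −1: 8.
[1] 8 ≡ 2·4 (base 4). Lift 5: 10. −1: 9.
[2] 9 ≡ 5 + 4 (base 5). Lift 6: 10. −1: 9.
[3] 9 ≡ 6 + 3 (base 6). Lift 7: 10. −1: 9.
[4] 9 ≡ 7 + 2 (base 7). Lift 8: 10. −1: 9.
[5] 9 ≡ 8 + 1 (base 8). Lift 9: 10. −1: 9.
[6] 9 ≡ 9 (base 9). Lift 10: 10. −1: 9.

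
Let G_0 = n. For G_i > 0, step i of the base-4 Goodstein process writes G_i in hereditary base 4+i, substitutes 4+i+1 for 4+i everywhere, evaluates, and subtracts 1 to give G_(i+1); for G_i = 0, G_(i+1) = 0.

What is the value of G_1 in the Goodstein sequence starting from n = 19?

27

[0] 19 ≡ 4^2 + 3 (base 4). Lift 5: 28. −1: 27.
[1] 27 ≡ 5^2 + 2 (base 5). Lift 6: 38. −1: 37.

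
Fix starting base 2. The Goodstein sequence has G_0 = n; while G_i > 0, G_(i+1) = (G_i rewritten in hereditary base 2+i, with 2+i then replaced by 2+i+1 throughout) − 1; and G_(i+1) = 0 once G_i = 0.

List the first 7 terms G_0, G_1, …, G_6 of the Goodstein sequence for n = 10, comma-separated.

G_0 = 10. HB_2(10) = 2^(2 + 1) + 2. Bump = 84. G_1 = 83.
G_1 = 83. HB_3(83) = 3^(3 + 1) + 2. Bump = 1026. G_2 = 1025.
G_2 = 1025. HB_4(1025) = 4^(4 + 1) + 1. Bump = 15626. G_3 = 15625.
G_3 = 15625. HB_5(15625) = 5^(5 + 1). Bump = 279936. G_4 = 279935.
G_4 = 279935. HB_6(279935) = 5·6^6 + 5·6^5 + 5·6^4 + 5·6^3 + 5·6^2 + 5·6 + 5. Bump = 4215755. G_5 = 4215754.
G_5 = 4215754. HB_7(4215754) = 5·7^7 + 5·7^5 + 5·7^4 + 5·7^3 + 5·7^2 + 5·7 + 4. Bump = 84073324. G_6 = 84073323.

10, 83, 1025, 15625, 279935, 4215754, 84073323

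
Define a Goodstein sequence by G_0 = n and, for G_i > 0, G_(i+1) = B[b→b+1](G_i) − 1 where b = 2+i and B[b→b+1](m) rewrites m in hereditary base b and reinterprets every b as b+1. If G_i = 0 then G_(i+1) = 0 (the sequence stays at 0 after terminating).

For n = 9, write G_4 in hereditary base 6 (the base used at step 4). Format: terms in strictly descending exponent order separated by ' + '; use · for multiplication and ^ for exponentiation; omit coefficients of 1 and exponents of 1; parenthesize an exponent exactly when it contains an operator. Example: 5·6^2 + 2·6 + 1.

step 0: 9 = 2^(2 + 1) + 1; sub 3 for 2: 3^(3 + 1) + 1; = 82; G_1 = 82−1 = 81
step 1: 81 = 3^(3 + 1); sub 4 for 3: 4^(4 + 1); = 1024; G_2 = 1024−1 = 1023
step 2: 1023 = 3·4^4 + 3·4^3 + 3·4^2 + 3·4 + 3; sub 5 for 4: 3·5^5 + 3·5^3 + 3·5^2 + 3·5 + 3; = 9843; G_3 = 9843−1 = 9842
step 3: 9842 = 3·5^5 + 3·5^3 + 3·5^2 + 3·5 + 2; sub 6 for 5: 3·6^6 + 3·6^3 + 3·6^2 + 3·6 + 2; = 140744; G_4 = 140744−1 = 140743

3·6^6 + 3·6^3 + 3·6^2 + 3·6 + 1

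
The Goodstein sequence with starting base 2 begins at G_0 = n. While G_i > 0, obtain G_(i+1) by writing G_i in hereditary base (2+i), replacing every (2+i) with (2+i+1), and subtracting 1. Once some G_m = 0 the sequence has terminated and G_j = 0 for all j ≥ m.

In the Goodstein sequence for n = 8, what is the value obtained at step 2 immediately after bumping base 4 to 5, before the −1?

6311

G_0=8  [base 2] 2^(2 + 1)  →[2↦3]→  3^(3 + 1) = 81  −1 ⇒ G_1=80
G_1=80  [base 3] 2·3^3 + 2·3^2 + 2·3 + 2  →[3↦4]→  2·4^4 + 2·4^2 + 2·4 + 2 = 554  −1 ⇒ G_2=553
G_2=553  [base 4] 2·4^4 + 2·4^2 + 2·4 + 1  →[4↦5]→  2·5^5 + 2·5^2 + 2·5 + 1 = 6311  −1 ⇒ G_3=6310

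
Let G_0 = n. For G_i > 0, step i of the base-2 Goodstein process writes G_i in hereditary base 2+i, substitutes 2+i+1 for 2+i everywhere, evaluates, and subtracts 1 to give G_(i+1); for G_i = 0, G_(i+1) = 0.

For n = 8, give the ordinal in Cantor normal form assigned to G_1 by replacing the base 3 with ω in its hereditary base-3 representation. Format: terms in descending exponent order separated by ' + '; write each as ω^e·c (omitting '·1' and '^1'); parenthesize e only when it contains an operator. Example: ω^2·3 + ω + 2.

ω^ω·2 + ω^2·2 + ω·2 + 2

(0) 8|_2 = 2^(2 + 1) ↦ 3^(3 + 1)|_3 = 81 ⇒ 80
(1) 80|_3 = 2·3^3 + 2·3^2 + 2·3 + 2 ↦ 2·4^4 + 2·4^2 + 2·4 + 2|_4 = 554 ⇒ 553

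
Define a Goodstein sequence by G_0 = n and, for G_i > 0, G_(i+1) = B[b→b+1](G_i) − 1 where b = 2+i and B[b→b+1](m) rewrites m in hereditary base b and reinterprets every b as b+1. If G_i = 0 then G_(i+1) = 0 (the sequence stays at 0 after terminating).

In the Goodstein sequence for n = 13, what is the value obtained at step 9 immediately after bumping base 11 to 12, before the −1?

106993205384716

G_0=13  [base 2] 2^(2 + 1) + 2^2 + 1  →[2↦3]→  3^(3 + 1) + 3^3 + 1 = 109  −1 ⇒ G_1=108
G_1=108  [base 3] 3^(3 + 1) + 3^3  →[3↦4]→  4^(4 + 1) + 4^4 = 1280  −1 ⇒ G_2=1279
G_2=1279  [base 4] 4^(4 + 1) + 3·4^3 + 3·4^2 + 3·4 + 3  →[4↦5]→  5^(5 + 1) + 3·5^3 + 3·5^2 + 3·5 + 3 = 16093  −1 ⇒ G_3=16092
G_3=16092  [base 5] 5^(5 + 1) + 3·5^3 + 3·5^2 + 3·5 + 2  →[5↦6]→  6^(6 + 1) + 3·6^3 + 3·6^2 + 3·6 + 2 = 280712  −1 ⇒ G_4=280711
G_4=280711  [base 6] 6^(6 + 1) + 3·6^3 + 3·6^2 + 3·6 + 1  →[6↦7]→  7^(7 + 1) + 3·7^3 + 3·7^2 + 3·7 + 1 = 5765999  −1 ⇒ G_5=5765998
G_5=5765998  [base 7] 7^(7 + 1) + 3·7^3 + 3·7^2 + 3·7  →[7↦8]→  8^(8 + 1) + 3·8^3 + 3·8^2 + 3·8 = 134219480  −1 ⇒ G_6=134219479
G_6=134219479  [base 8] 8^(8 + 1) + 3·8^3 + 3·8^2 + 2·8 + 7  →[8↦9]→  9^(9 + 1) + 3·9^3 + 3·9^2 + 2·9 + 7 = 3486786856  −1 ⇒ G_7=3486786855
G_7=3486786855  [base 9] 9^(9 + 1) + 3·9^3 + 3·9^2 + 2·9 + 6  →[9↦10]→  10^(10 + 1) + 3·10^3 + 3·10^2 + 2·10 + 6 = 100000003326  −1 ⇒ G_8=100000003325
G_8=100000003325  [base 10] 10^(10 + 1) + 3·10^3 + 3·10^2 + 2·10 + 5  →[10↦11]→  11^(11 + 1) + 3·11^3 + 3·11^2 + 2·11 + 5 = 3138428381104  −1 ⇒ G_9=3138428381103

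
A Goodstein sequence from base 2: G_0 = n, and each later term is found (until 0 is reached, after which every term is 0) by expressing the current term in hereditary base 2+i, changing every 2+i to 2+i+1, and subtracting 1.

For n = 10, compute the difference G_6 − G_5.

[0] 10 ≡ 2^(2 + 1) + 2 (base 2). Lift 3: 84. −1: 83.
[1] 83 ≡ 3^(3 + 1) + 2 (base 3). Lift 4: 1026. −1: 1025.
[2] 1025 ≡ 4^(4 + 1) + 1 (base 4). Lift 5: 15626. −1: 15625.
[3] 15625 ≡ 5^(5 + 1) (base 5). Lift 6: 279936. −1: 279935.
[4] 279935 ≡ 5·6^6 + 5·6^5 + 5·6^4 + 5·6^3 + 5·6^2 + 5·6 + 5 (base 6). Lift 7: 4215755. −1: 4215754.
[5] 4215754 ≡ 5·7^7 + 5·7^5 + 5·7^4 + 5·7^3 + 5·7^2 + 5·7 + 4 (base 7). Lift 8: 84073324. −1: 84073323.

79857569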